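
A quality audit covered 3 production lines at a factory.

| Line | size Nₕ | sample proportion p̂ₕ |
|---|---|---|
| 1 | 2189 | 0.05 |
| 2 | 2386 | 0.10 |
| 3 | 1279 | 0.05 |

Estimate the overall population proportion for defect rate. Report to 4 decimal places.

N = 2189 + 2386 + 1279 = 5854.
Overall proportion = Σ (Nₕ/N)·p̂ₕ.
Σ Nₕp̂ₕ = 109.45 + 238.6 + 63.95 = 412.
412 / 5854 = 0.070379... → 0.0704.

0.0704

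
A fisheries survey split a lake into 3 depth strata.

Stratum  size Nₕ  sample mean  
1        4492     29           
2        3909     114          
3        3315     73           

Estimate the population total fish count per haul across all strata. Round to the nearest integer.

817889

Population total = Σ Nₕ·x̄ₕ (each stratum's size times its mean).
4492·29 + 3909·114 + 3315·73 = 130268 + 445626 + 241995 = 817889.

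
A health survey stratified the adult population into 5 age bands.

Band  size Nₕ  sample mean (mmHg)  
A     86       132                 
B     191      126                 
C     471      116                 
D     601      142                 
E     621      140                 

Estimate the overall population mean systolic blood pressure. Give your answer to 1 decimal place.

133.2

N = 86 + 191 + 471 + 601 + 621 = 1970.
Weight each subgroup mean by Nₕ/N and sum.
Σ Nₕx̄ₕ = 86·132 + 191·126 + 471·116 + 601·142 + 621·140 = 11352 + 24066 + 54636 + 85342 + 86940 = 262336.
Divide by N: 262336 / 1970 = 133.165... → 133.2.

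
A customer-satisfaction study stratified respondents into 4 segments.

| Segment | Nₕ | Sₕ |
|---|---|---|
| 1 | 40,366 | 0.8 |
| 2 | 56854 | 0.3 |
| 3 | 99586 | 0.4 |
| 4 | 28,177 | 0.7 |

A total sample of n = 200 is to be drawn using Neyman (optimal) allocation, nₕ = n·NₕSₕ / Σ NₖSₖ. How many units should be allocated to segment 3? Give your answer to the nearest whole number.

73

1: NₕSₕ = 40366·0.8 = 32292.8
2: NₕSₕ = 56854·0.3 = 17056.2
3: NₕSₕ = 99586·0.4 = 39834.4
4: NₕSₕ = 28177·0.7 = 19723.9
Σ NₕSₕ = 108907.3.
n_3 = 200·39834.4/108907.3 = 73.153... → 73.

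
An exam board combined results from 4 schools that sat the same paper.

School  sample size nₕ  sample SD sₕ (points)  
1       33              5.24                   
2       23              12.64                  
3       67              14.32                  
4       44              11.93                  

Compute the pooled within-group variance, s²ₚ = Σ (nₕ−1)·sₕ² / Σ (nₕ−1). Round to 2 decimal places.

147.53

1: (33−1)·5.24² = 32·27.4576 = 878.6432
2: (23−1)·12.64² = 22·159.7696 = 3514.9312
3: (67−1)·14.32² = 66·205.0624 = 13534.1184
4: (44−1)·11.93² = 43·142.3249 = 6119.9707
Numerator = 24047.6635; denominator = Σ(nₕ−1) = 163.
s²ₚ = 24047.6635/163 = 147.5317... → 147.53.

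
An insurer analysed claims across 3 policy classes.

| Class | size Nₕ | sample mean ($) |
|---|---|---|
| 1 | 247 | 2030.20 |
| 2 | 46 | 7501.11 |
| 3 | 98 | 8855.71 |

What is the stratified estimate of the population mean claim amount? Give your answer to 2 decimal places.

N = 247 + 46 + 98 = 391.
The stratified mean weights each stratum mean by its population share Nₕ/N.
Σ Nₕx̄ₕ = 247·2030.20 + 46·7501.11 + 98·8855.71 = 501459.4 + 345051.06 + 867859.58 = 1714370.04.
Divide by N: 1714370.04 / 391 = 4384.5781... → 4384.58.

4384.58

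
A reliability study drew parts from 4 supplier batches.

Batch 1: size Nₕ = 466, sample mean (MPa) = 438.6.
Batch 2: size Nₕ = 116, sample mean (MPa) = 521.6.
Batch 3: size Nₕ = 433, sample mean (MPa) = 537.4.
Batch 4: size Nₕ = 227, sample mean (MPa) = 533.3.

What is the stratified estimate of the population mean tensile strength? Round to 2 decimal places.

498.11

N = 466 + 116 + 433 + 227 = 1242.
The stratified mean weights each stratum mean by its population share Nₕ/N.
Σ Nₕx̄ₕ = 466·438.6 + 116·521.6 + 433·537.4 + 227·533.3 = 204387.6 + 60505.6 + 232694.2 + 121059.1 = 618646.5.
Divide by N: 618646.5 / 1242 = 498.1051... → 498.11.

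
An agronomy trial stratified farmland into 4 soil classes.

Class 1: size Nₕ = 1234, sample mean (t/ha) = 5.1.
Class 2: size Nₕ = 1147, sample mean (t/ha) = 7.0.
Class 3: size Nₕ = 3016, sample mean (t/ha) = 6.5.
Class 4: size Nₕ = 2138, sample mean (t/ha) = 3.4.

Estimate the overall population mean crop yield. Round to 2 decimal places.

5.47

x̄_st = (Σ Nₕx̄ₕ) / (Σ Nₕ) = (1234·5.1 + 1147·7.0 + 3016·6.5 + 2138·3.4) / 7535
= 41195.6 / 7535 = 5.4672... → 5.47.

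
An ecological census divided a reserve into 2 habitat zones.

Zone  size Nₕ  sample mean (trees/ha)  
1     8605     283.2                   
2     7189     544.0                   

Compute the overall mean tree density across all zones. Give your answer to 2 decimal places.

N = 8605 + 7189 = 15794.
Weight each subgroup mean by Nₕ/N and sum.
Σ Nₕx̄ₕ = 8605·283.2 + 7189·544.0 = 2436936 + 3910816 = 6347752.
Divide by N: 6347752 / 15794 = 401.9091... → 401.91.

401.91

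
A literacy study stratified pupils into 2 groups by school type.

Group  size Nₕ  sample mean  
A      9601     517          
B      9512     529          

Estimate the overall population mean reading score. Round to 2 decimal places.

N = 9601 + 9512 = 19113.
Overall mean = Σ (Nₕ/N)·x̄ₕ — weight by population share, not a simple average.
Σ Nₕx̄ₕ = 9601·517 + 9512·529 = 4963717 + 5031848 = 9995565.
Divide by N: 9995565 / 19113 = 522.9721... → 522.97.

522.97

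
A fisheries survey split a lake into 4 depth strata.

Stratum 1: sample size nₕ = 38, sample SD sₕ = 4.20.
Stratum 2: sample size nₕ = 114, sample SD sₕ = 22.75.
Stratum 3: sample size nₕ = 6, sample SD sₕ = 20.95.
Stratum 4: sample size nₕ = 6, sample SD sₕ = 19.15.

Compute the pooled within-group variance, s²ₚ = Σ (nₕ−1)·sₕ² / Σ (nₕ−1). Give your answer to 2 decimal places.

Degrees of freedom: 37 + 113 + 5 + 5 = 160.
Σ(nₕ−1)sₕ² = 37·17.64 + 113·517.5625 + 5·438.9025 + 5·366.7225 = 63165.3675.
s²ₚ = 63165.3675 / 160 = 394.7835... → 394.78.

394.78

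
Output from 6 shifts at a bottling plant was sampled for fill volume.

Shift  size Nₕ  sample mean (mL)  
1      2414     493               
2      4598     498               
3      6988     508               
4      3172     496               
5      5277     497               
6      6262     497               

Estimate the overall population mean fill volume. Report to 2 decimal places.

499.39

N = 28711; weights Wₕ = Nₕ/N = (0.0841, 0.1601, 0.2434, 0.1105, 0.1838, 0.2181).
x̄_st = Σ Wₕ·x̄ₕ = 0.0841·493 + 0.1601·498 + 0.2434·508 + 0.1105·496 + 0.1838·497 + 0.2181·497 ≈ 499.3907...
→ 499.39.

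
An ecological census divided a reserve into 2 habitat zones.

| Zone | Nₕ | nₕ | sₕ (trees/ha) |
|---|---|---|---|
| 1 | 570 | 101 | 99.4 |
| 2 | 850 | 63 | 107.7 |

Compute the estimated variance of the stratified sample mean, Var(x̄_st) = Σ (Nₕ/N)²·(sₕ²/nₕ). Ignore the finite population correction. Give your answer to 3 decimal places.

81.733

N = 1420; Wₕ = Nₕ/N.
zone 1: (570/1420)²·99.4²/101 = 15.762475
zone 2: (850/1420)²·107.7²/63 = 65.970841
Sum = 81.733316 → 81.733.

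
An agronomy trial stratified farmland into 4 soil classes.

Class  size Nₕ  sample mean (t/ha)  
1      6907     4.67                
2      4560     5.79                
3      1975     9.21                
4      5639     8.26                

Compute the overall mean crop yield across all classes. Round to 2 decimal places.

6.47

x̄_st = (Σ Nₕx̄ₕ) / (Σ Nₕ) = (6907·4.67 + 4560·5.79 + 1975·9.21 + 5639·8.26) / 19081
= 123425.98 / 19081 = 6.4685... → 6.47.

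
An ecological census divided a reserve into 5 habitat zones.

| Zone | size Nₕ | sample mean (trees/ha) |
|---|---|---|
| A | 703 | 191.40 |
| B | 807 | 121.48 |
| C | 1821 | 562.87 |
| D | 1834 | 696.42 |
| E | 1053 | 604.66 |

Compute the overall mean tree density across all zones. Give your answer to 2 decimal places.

510.05

x̄_st = (Σ Nₕx̄ₕ) / (Σ Nₕ) = (703·191.40 + 807·121.48 + 1821·562.87 + 1834·696.42 + 1053·604.66) / 6218
= 3171516.09 / 6218 = 510.0541... → 510.05.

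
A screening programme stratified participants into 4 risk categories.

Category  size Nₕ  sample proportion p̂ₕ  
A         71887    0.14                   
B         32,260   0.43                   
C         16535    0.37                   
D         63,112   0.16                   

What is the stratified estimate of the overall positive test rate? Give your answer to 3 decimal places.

N = 71887 + 32260 + 16535 + 63112 = 183794.
Overall proportion = Σ (Nₕ/N)·p̂ₕ.
Σ Nₕp̂ₕ = 10064.18 + 13871.8 + 6117.95 + 10097.92 = 40151.85.
40151.85 / 183794 = 0.21846... → 0.218.

0.218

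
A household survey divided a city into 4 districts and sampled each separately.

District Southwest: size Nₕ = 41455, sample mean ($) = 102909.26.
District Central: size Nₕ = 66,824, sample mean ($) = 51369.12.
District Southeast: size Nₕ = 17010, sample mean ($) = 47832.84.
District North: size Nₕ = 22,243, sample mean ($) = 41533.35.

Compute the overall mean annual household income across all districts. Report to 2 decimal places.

63960.74

N = 147532; weights Wₕ = Nₕ/N = (0.2810, 0.4529, 0.1153, 0.1508).
x̄_st = Σ Wₕ·x̄ₕ = 0.2810·102909.26 + 0.4529·51369.12 + 0.1153·47832.84 + 0.1508·41533.35 ≈ 63960.7432...
→ 63960.74.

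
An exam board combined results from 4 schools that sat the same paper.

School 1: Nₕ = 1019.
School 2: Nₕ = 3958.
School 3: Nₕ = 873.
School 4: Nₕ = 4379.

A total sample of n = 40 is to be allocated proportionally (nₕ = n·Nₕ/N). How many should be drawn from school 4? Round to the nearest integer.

Share of school 4 = 4379/10229 = 0.42810.
Allocate 40 × 0.42810 = 17.124... → 17.

17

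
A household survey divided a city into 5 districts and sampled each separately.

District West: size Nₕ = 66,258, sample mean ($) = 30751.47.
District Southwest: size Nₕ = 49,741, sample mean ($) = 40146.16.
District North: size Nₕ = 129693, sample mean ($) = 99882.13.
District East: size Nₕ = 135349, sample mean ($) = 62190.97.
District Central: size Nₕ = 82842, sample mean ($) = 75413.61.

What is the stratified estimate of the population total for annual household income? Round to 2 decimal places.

Population total = Σ Nₕ·x̄ₕ (each stratum's size times its mean).
66258·30751.47 + 49741·40146.16 + 129693·99882.13 + 135349·62190.97 + 82842·75413.61 = 2037530899.26 + 1996910144.56 + 12954013086.09 + 8417485598.53 + 6247414279.62 = 31653354008.06.

31653354008.06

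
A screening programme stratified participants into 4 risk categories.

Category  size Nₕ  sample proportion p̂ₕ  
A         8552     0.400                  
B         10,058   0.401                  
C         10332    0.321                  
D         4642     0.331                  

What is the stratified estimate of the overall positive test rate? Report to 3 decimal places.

N = 8552 + 10058 + 10332 + 4642 = 33584.
Overall proportion = Σ (Nₕ/N)·p̂ₕ.
Σ Nₕp̂ₕ = 3420.8 + 4033.258 + 3316.572 + 1536.502 = 12307.132.
12307.132 / 33584 = 0.36646... → 0.366.

0.366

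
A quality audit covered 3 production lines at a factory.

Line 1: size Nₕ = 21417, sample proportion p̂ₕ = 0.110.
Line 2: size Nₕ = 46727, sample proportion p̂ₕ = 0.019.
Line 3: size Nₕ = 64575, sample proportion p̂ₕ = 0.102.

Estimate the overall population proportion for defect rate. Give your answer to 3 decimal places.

0.074

Wₕ = Nₕ/N with N = 132719: 0.1614, 0.3521, 0.4866.
p̂_st = 0.1614·0.110 + 0.3521·0.019 + 0.4866·0.102 ≈ 0.07407... → 0.074.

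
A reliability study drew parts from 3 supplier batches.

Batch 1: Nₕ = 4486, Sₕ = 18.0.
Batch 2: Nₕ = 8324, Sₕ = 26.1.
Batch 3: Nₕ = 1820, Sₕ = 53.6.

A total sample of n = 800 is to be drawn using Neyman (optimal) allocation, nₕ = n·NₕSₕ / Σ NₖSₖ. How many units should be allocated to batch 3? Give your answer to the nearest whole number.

197

1: NₕSₕ = 4486·18.0 = 80748
2: NₕSₕ = 8324·26.1 = 217256.4
3: NₕSₕ = 1820·53.6 = 97552
Σ NₕSₕ = 395556.4.
n_3 = 800·97552/395556.4 = 197.296... → 197.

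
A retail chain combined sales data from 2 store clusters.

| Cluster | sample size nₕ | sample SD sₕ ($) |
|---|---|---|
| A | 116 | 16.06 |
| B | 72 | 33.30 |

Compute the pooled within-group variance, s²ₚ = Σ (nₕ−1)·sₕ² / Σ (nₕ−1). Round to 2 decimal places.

Degrees of freedom: 115 + 71 = 186.
Σ(nₕ−1)sₕ² = 115·257.9236 + 71·1108.89 = 108392.404.
s²ₚ = 108392.404 / 186 = 582.7549... → 582.75.

582.75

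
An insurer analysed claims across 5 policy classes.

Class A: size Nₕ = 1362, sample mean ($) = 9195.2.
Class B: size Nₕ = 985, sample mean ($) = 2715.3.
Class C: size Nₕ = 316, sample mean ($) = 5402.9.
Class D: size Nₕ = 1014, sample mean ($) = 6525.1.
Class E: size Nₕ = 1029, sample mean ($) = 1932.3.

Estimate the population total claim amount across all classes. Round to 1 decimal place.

A: 1362·9195.2 = 12523862.4
B: 985·2715.3 = 2674570.5
C: 316·5402.9 = 1707316.4
D: 1014·6525.1 = 6616451.4
E: 1029·1932.3 = 1988336.7
τ̂ = Σ Nₕx̄ₕ = 25510537.4.

25510537.4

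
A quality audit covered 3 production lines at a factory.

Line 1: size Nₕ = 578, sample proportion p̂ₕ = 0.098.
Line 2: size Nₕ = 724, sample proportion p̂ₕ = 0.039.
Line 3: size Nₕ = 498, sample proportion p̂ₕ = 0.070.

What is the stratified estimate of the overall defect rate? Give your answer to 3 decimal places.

Wₕ = Nₕ/N with N = 1800: 0.3211, 0.4022, 0.2767.
p̂_st = 0.3211·0.098 + 0.4022·0.039 + 0.2767·0.070 ≈ 0.06652... → 0.067.

0.067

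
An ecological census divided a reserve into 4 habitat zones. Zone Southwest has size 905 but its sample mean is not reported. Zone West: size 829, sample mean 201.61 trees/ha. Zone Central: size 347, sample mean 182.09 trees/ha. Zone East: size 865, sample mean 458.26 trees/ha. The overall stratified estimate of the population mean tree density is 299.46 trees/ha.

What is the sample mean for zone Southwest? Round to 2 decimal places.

282.31

N = 905 + 829 + 347 + 865 = 2946.
Overall total = μ·N = 299.46·2946 = 882209.16.
Subtract the known strata: 829·201.61 + 347·182.09 + 865·458.26 = 626714.82.
Remaining total for zone Southwest: 882209.16 − 626714.82 = 255494.34.
Divide by its size: 255494.34 / 905 = 282.3142... → 282.31.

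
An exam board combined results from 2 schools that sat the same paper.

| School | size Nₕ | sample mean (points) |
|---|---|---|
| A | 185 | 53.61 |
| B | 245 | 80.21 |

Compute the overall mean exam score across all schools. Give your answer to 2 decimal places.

N = 185 + 245 = 430.
Weight each subgroup mean by Nₕ/N and sum.
Σ Nₕx̄ₕ = 185·53.61 + 245·80.21 = 9917.85 + 19651.45 = 29569.3.
Divide by N: 29569.3 / 430 = 68.7658... → 68.77.

68.77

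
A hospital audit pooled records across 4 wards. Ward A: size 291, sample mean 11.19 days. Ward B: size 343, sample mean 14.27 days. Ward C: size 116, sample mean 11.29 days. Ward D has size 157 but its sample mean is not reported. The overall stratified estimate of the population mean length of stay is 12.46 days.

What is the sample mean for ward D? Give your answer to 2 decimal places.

11.72

N = 291 + 343 + 116 + 157 = 907.
Overall total = μ·N = 12.46·907 = 11301.22.
Subtract the known strata: 291·11.19 + 343·14.27 + 116·11.29 = 9460.54.
Remaining total for ward D: 11301.22 − 9460.54 = 1840.68.
Divide by its size: 1840.68 / 157 = 11.7241... → 11.72.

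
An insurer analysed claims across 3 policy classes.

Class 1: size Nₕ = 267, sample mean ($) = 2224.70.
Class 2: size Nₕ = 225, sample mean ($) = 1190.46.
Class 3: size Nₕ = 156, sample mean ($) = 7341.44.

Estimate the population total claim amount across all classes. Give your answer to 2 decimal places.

2007113.04

1: 267·2224.70 = 593994.9
2: 225·1190.46 = 267853.5
3: 156·7341.44 = 1145264.64
τ̂ = Σ Nₕx̄ₕ = 2007113.04.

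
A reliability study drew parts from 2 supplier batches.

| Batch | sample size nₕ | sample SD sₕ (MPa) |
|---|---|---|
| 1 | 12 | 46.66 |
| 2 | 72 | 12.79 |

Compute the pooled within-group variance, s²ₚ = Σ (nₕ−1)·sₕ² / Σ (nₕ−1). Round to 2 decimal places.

433.70

1: (12−1)·46.66² = 11·2177.1556 = 23948.7116
2: (72−1)·12.79² = 71·163.5841 = 11614.4711
Numerator = 35563.1827; denominator = Σ(nₕ−1) = 82.
s²ₚ = 35563.1827/82 = 433.6974... → 433.70.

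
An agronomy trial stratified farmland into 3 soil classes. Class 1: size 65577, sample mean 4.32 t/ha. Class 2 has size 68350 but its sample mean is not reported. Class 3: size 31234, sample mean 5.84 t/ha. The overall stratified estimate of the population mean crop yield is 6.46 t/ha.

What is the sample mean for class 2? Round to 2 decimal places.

8.80

N = 65577 + 68350 + 31234 = 165161.
Overall total = μ·N = 6.46·165161 = 1066940.06.
Subtract the known strata: 65577·4.32 + 31234·5.84 = 465699.2.
Remaining total for class 2: 1066940.06 − 465699.2 = 601240.86.
Divide by its size: 601240.86 / 68350 = 8.7965... → 8.80.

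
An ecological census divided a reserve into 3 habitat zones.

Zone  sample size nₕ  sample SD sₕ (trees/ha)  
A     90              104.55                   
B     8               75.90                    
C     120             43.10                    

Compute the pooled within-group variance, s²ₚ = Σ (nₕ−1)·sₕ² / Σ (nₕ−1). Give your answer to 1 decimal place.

5740.5

A: (90−1)·104.55² = 89·10930.7025 = 972832.5225
B: (8−1)·75.90² = 7·5760.81 = 40325.67
C: (120−1)·43.10² = 119·1857.61 = 221055.59
Numerator = 1234213.7825; denominator = Σ(nₕ−1) = 215.
s²ₚ = 1234213.7825/215 = 5740.529... → 5740.5.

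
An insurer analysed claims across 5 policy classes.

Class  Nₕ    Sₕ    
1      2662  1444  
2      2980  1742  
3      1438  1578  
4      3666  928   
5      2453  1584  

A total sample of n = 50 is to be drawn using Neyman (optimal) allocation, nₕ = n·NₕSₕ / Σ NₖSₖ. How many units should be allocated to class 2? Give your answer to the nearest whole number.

14

Σ NₕSₕ = 2662·1444 + 2980·1742 + 1438·1578 + 3666·928 + 2453·1584 = 18591852.
Share for 2: 5191160/18591852 = 0.27922.
n_2 = 50 × 0.27922 = 13.961... → 14.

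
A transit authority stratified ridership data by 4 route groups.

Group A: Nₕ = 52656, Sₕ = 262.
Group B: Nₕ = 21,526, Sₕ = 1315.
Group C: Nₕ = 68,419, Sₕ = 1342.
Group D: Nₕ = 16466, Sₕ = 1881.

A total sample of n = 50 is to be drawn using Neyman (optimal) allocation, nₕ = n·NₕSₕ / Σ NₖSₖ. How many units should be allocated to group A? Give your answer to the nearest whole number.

4

A: NₕSₕ = 52656·262 = 13795872
B: NₕSₕ = 21526·1315 = 28306690
C: NₕSₕ = 68419·1342 = 91818298
D: NₕSₕ = 16466·1881 = 30972546
Σ NₕSₕ = 164893406.
n_A = 50·13795872/164893406 = 4.183... → 4.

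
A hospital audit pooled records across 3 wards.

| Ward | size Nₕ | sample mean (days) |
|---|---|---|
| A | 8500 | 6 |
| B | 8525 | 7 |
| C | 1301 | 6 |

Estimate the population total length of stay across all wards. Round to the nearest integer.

Estimate total by summing Nₕ·x̄ₕ over strata.
8500·6 + 8525·7 + 1301·6 = 51000 + 59675 + 7806 = 118481.

118481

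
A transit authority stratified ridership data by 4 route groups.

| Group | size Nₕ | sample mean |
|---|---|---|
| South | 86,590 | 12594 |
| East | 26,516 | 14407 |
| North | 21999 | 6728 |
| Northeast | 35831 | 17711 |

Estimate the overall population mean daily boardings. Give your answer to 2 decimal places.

13192.91

N = 170936; weights Wₕ = Nₕ/N = (0.5066, 0.1551, 0.1287, 0.2096).
x̄_st = Σ Wₕ·x̄ₕ = 0.5066·12594 + 0.1551·14407 + 0.1287·6728 + 0.2096·17711 ≈ 13192.9060...
→ 13192.91.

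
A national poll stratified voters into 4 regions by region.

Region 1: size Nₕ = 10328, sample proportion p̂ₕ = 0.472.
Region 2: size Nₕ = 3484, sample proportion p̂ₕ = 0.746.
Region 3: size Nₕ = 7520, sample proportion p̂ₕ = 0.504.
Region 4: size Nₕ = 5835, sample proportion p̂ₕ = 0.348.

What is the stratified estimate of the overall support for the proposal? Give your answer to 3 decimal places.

0.489

Wₕ = Nₕ/N with N = 27167: 0.3802, 0.1282, 0.2768, 0.2148.
p̂_st = 0.3802·0.472 + 0.1282·0.746 + 0.2768·0.504 + 0.2148·0.348 ≈ 0.48936... → 0.489.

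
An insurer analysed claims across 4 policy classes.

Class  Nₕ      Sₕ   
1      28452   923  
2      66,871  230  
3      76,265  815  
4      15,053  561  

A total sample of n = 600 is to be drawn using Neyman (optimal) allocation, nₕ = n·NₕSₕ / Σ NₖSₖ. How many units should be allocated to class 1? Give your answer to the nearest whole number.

1: NₕSₕ = 28452·923 = 26261196
2: NₕSₕ = 66871·230 = 15380330
3: NₕSₕ = 76265·815 = 62155975
4: NₕSₕ = 15053·561 = 8444733
Σ NₕSₕ = 112242234.
n_1 = 600·26261196/112242234 = 140.381... → 140.

140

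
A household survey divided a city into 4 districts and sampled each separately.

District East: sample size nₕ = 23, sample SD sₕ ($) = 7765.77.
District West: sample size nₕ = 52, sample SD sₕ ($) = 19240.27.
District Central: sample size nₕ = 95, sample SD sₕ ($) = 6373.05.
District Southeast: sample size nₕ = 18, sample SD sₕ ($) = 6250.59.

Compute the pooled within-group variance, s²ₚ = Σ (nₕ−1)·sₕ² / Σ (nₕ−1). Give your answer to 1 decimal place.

Degrees of freedom: 22 + 51 + 94 + 17 = 184.
Σ(nₕ−1)sₕ² = 22·60307183.6929 + 51·370187989.6729 + 94·40615766.3025 + 17·39069875.3481 = 24688415427.9144.
s²ₚ = 24688415427.9144 / 184 = 134176170.804... → 134176170.8.

134176170.8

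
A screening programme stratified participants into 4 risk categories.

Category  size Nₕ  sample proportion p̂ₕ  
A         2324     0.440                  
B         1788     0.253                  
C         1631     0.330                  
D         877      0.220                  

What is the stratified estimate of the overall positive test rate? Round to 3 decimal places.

0.333

N = 2324 + 1788 + 1631 + 877 = 6620.
Overall proportion = Σ (Nₕ/N)·p̂ₕ.
Σ Nₕp̂ₕ = 1022.56 + 452.364 + 538.23 + 192.94 = 2206.094.
2206.094 / 6620 = 0.33325... → 0.333.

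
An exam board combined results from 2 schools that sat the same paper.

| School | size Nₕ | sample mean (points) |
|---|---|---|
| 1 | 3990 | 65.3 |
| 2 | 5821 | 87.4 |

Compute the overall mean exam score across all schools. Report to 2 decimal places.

x̄_st = (Σ Nₕx̄ₕ) / (Σ Nₕ) = (3990·65.3 + 5821·87.4) / 9811
= 769302.4 / 9811 = 78.4122... → 78.41.

78.41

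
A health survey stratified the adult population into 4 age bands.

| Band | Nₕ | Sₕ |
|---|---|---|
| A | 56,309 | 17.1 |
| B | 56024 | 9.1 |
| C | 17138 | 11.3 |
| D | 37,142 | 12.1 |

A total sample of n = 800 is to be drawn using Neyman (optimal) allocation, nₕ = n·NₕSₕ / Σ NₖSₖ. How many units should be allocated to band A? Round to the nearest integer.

364

A: NₕSₕ = 56309·17.1 = 962883.9
B: NₕSₕ = 56024·9.1 = 509818.4
C: NₕSₕ = 17138·11.3 = 193659.4
D: NₕSₕ = 37142·12.1 = 449418.2
Σ NₕSₕ = 2115779.9.
n_A = 800·962883.9/2115779.9 = 364.077... → 364.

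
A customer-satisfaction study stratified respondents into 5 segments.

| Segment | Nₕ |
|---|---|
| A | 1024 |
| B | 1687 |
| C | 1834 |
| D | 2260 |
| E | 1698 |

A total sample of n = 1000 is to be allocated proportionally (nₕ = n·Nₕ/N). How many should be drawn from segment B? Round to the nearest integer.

198

N = 1024 + 1687 + 1834 + 2260 + 1698 = 8503.
n_B = 1000·1687/8503 = 198.401... → 198.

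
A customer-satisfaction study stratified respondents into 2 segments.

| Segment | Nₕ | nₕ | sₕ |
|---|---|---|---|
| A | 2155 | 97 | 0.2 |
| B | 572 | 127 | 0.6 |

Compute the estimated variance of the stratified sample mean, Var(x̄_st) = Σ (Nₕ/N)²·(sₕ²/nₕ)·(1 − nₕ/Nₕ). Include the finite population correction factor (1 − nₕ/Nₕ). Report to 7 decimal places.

N = 2727. Term for each stratum: Wₕ²sₕ²/nₕ·(1−nₕ/Nₕ).
Var(x̄_st) = 0.0002459295 + 0.0000970252 = 0.0003429547 → 0.0003430.

0.0003430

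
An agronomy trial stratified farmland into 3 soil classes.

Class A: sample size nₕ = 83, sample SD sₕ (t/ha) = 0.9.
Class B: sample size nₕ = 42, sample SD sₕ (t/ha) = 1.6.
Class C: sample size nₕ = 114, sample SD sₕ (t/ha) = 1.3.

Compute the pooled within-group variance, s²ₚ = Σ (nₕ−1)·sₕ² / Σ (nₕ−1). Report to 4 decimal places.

Degrees of freedom: 82 + 41 + 113 = 236.
Σ(nₕ−1)sₕ² = 82·0.81 + 41·2.56 + 113·1.69 = 362.35.
s²ₚ = 362.35 / 236 = 1.535381... → 1.5354.

1.5354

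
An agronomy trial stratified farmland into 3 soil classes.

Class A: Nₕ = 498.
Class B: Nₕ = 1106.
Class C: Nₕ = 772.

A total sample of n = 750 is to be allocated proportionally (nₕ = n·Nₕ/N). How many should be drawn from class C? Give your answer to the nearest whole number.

244

Share of class C = 772/2376 = 0.32492.
Allocate 750 × 0.32492 = 243.687... → 244.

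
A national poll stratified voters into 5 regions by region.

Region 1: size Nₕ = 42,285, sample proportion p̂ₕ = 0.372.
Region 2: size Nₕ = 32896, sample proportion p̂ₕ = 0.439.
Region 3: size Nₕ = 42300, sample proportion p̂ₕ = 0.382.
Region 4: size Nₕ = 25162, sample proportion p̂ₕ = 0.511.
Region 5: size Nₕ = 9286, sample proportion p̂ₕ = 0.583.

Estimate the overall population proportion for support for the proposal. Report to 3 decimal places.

N = 42285 + 32896 + 42300 + 25162 + 9286 = 151929.
Overall proportion = Σ (Nₕ/N)·p̂ₕ.
Σ Nₕp̂ₕ = 15730.02 + 14441.344 + 16158.6 + 12857.782 + 5413.738 = 64601.484.
64601.484 / 151929 = 0.42521... → 0.425.

0.425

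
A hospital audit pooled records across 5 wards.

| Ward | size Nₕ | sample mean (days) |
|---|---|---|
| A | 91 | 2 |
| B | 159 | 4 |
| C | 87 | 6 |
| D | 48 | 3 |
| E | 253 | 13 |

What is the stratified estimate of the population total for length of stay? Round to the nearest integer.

Population total = Σ Nₕ·x̄ₕ (each stratum's size times its mean).
91·2 + 159·4 + 87·6 + 48·3 + 253·13 = 182 + 636 + 522 + 144 + 3289 = 4773.

4773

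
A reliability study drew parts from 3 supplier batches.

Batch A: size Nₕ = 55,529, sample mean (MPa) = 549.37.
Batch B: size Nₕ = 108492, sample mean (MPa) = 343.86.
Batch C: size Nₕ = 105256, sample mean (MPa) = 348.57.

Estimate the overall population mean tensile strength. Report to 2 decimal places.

388.08

N = 55529 + 108492 + 105256 = 269277.
Weight each subgroup mean by Nₕ/N and sum.
Σ Nₕx̄ₕ = 55529·549.37 + 108492·343.86 + 105256·348.57 = 30505966.73 + 37306059.12 + 36689083.92 = 104501109.77.
Divide by N: 104501109.77 / 269277 = 388.0803... → 388.08.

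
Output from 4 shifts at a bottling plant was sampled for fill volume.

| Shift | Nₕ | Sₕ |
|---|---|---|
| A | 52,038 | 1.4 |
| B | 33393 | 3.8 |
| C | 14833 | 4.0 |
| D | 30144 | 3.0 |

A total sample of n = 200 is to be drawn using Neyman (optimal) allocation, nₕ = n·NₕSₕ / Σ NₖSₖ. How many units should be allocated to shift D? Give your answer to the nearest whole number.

52

A: NₕSₕ = 52038·1.4 = 72853.2
B: NₕSₕ = 33393·3.8 = 126893.4
C: NₕSₕ = 14833·4.0 = 59332
D: NₕSₕ = 30144·3.0 = 90432
Σ NₕSₕ = 349510.6.
n_D = 200·90432/349510.6 = 51.748... → 52.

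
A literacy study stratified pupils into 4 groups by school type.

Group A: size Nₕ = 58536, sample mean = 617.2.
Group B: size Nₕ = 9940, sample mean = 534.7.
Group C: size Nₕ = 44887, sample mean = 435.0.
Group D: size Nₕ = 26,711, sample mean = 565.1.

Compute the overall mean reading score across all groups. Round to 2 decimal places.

543.02

N = 58536 + 9940 + 44887 + 26711 = 140074.
Weight each subgroup mean by Nₕ/N and sum.
Σ Nₕx̄ₕ = 58536·617.2 + 9940·534.7 + 44887·435.0 + 26711·565.1 = 36128419.2 + 5314918 + 19525845 + 15094386.1 = 76063568.3.
Divide by N: 76063568.3 / 140074 = 543.0242... → 543.02.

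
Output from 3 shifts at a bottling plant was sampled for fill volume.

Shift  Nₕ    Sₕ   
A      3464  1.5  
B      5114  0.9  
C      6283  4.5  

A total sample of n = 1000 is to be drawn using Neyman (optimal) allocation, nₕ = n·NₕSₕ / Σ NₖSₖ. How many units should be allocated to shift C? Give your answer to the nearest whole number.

A: NₕSₕ = 3464·1.5 = 5196
B: NₕSₕ = 5114·0.9 = 4602.6
C: NₕSₕ = 6283·4.5 = 28273.5
Σ NₕSₕ = 38072.1.
n_C = 1000·28273.5/38072.1 = 742.630... → 743.

743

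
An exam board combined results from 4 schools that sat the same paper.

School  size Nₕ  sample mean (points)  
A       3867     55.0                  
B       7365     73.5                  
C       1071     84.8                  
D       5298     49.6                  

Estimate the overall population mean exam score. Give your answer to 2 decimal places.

62.93

x̄_st = (Σ Nₕx̄ₕ) / (Σ Nₕ) = (3867·55.0 + 7365·73.5 + 1071·84.8 + 5298·49.6) / 17601
= 1107614.1 / 17601 = 62.9290... → 62.93.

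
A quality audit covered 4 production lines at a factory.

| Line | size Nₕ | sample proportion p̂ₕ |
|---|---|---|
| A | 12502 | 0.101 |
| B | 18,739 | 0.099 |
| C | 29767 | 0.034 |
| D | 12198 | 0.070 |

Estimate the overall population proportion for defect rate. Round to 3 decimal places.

N = 12502 + 18739 + 29767 + 12198 = 73206.
Overall proportion = Σ (Nₕ/N)·p̂ₕ.
Σ Nₕp̂ₕ = 1262.702 + 1855.161 + 1012.078 + 853.86 = 4983.801.
4983.801 / 73206 = 0.06808... → 0.068.

0.068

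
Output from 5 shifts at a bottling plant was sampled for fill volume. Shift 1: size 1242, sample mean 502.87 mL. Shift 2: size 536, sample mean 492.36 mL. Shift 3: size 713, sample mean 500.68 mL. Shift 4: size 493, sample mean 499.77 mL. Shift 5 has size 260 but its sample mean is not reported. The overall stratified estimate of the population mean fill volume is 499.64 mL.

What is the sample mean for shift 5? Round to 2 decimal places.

496.12

N = 1242 + 536 + 713 + 493 + 260 = 3244.
Overall total = μ·N = 499.64·3244 = 1620832.16.
Subtract the known strata: 1242·502.87 + 536·492.36 + 713·500.68 + 493·499.77 = 1491840.95.
Remaining total for shift 5: 1620832.16 − 1491840.95 = 128991.21.
Divide by its size: 128991.21 / 260 = 496.1200... → 496.12.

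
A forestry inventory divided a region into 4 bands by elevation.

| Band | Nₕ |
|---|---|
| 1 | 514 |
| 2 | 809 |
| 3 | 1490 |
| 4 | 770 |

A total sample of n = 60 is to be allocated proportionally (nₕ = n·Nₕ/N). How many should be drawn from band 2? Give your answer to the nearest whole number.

14

Share of band 2 = 809/3583 = 0.22579.
Allocate 60 × 0.22579 = 13.547... → 14.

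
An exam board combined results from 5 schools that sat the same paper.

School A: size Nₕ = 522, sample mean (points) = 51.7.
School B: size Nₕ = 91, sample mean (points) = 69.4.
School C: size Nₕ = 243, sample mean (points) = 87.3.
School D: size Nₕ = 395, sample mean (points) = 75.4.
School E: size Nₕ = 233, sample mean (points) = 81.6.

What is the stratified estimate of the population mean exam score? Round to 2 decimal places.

N = 522 + 91 + 243 + 395 + 233 = 1484.
Weight each subgroup mean by Nₕ/N and sum.
Σ Nₕx̄ₕ = 522·51.7 + 91·69.4 + 243·87.3 + 395·75.4 + 233·81.6 = 26987.4 + 6315.4 + 21213.9 + 29783 + 19012.8 = 103312.5.
Divide by N: 103312.5 / 1484 = 69.6176... → 69.62.

69.62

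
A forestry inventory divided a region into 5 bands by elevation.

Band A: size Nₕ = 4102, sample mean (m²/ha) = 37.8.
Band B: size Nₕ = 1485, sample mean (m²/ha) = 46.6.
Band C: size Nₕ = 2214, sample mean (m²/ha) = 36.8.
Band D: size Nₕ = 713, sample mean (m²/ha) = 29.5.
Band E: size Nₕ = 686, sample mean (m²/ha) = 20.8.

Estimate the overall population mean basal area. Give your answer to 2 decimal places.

37.07

N = 9200; weights Wₕ = Nₕ/N = (0.4459, 0.1614, 0.2407, 0.0775, 0.0746).
x̄_st = Σ Wₕ·x̄ₕ = 0.4459·37.8 + 0.1614·46.6 + 0.2407·36.8 + 0.0775·29.5 + 0.0746·20.8 ≈ 37.0689...
→ 37.07.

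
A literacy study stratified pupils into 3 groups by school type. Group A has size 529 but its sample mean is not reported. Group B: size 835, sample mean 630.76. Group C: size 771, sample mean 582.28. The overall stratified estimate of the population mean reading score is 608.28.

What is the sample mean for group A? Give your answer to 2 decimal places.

610.69

N = 529 + 835 + 771 = 2135.
Overall total = μ·N = 608.28·2135 = 1298677.8.
Subtract the known strata: 835·630.76 + 771·582.28 = 975622.48.
Remaining total for group A: 1298677.8 − 975622.48 = 323055.32.
Divide by its size: 323055.32 / 529 = 610.6906... → 610.69.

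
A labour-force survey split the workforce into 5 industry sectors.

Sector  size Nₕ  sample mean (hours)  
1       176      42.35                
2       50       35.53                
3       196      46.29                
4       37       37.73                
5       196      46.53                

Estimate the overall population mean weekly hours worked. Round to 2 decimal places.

N = 655; weights Wₕ = Nₕ/N = (0.2687, 0.0763, 0.2992, 0.0565, 0.2992).
x̄_st = Σ Wₕ·x̄ₕ = 0.2687·42.35 + 0.0763·35.53 + 0.2992·46.29 + 0.0565·37.73 + 0.2992·46.53 ≈ 43.9982...
→ 44.00.

44.00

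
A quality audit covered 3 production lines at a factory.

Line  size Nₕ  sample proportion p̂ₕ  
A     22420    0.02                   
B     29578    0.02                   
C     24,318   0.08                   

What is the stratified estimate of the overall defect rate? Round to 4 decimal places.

Wₕ = Nₕ/N with N = 76316: 0.2938, 0.3876, 0.3186.
p̂_st = 0.2938·0.02 + 0.3876·0.02 + 0.3186·0.08 ≈ 0.039119... → 0.0391.

0.0391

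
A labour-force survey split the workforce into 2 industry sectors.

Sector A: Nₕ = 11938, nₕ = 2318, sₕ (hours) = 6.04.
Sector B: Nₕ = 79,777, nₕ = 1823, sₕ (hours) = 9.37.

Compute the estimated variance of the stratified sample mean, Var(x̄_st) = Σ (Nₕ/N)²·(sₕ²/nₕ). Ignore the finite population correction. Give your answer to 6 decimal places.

N = 91715. Term for each stratum: Wₕ²sₕ²/nₕ.
Var(x̄_st) = 0.000266651 + 0.036439061 = 0.036705711 → 0.036706.

0.036706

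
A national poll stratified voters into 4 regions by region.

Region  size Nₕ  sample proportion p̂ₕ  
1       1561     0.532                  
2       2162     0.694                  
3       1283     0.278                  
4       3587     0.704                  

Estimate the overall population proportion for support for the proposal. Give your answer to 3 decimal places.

0.607

Wₕ = Nₕ/N with N = 8593: 0.1817, 0.2516, 0.1493, 0.4174.
p̂_st = 0.1817·0.532 + 0.2516·0.694 + 0.1493·0.278 + 0.4174·0.704 ≈ 0.60663... → 0.607.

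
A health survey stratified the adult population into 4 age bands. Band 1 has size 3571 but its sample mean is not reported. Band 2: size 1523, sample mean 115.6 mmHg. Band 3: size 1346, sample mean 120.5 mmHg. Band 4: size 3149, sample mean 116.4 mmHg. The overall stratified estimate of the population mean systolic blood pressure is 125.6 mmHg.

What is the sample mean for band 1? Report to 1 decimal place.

139.9

Σ Nₕx̄ₕ = N·μ, so 3571·x̄_1 = 9589·125.6 − (1523·115.6 + 1346·120.5 + 3149·116.4).
= 1204378.4 − 704795.4 = 499583.
x̄_1 = 499583 / 3571 = 139.900... → 139.9.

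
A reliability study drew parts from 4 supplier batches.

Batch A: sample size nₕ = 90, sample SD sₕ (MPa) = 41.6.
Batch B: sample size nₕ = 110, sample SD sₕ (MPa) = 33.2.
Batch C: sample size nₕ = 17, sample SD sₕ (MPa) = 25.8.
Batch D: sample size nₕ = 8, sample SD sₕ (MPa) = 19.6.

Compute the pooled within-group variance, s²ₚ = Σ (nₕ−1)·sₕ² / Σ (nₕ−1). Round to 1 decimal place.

1300.9

A: (90−1)·41.6² = 89·1730.56 = 154019.84
B: (110−1)·33.2² = 109·1102.24 = 120144.16
C: (17−1)·25.8² = 16·665.64 = 10650.24
D: (8−1)·19.6² = 7·384.16 = 2689.12
Numerator = 287503.36; denominator = Σ(nₕ−1) = 221.
s²ₚ = 287503.36/221 = 1300.920... → 1300.9.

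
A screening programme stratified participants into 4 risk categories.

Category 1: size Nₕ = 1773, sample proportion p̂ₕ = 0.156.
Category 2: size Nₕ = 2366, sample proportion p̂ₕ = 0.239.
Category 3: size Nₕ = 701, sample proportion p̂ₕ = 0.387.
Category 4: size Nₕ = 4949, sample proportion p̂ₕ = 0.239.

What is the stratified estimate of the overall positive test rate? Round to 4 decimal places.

Wₕ = Nₕ/N with N = 9789: 0.1811, 0.2417, 0.0716, 0.5056.
p̂_st = 0.1811·0.156 + 0.2417·0.239 + 0.0716·0.387 + 0.5056·0.239 ≈ 0.234565... → 0.2346.

0.2346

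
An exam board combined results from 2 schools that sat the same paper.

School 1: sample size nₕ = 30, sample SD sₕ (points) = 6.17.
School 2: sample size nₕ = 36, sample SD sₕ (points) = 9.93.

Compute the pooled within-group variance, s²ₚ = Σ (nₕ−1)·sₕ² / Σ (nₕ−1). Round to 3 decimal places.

71.175

Degrees of freedom: 29 + 35 = 64.
Σ(nₕ−1)sₕ² = 29·38.0689 + 35·98.6049 = 4555.1696.
s²ₚ = 4555.1696 / 64 = 71.17453... → 71.175.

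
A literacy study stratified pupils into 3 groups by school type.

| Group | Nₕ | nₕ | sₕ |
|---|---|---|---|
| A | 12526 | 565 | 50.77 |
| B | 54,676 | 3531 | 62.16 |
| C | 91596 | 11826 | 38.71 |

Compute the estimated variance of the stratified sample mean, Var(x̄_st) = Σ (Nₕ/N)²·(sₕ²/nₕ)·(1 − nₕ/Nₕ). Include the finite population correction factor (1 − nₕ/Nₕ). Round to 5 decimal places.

N = 158798; Wₕ = Nₕ/N.
group A: (12526/158798)²·50.77²/565·(1 − 565/12526) = 0.02710539
group B: (54676/158798)²·62.16²/3531·(1 − 3531/54676) = 0.12134843
group C: (91596/158798)²·38.71²/11826·(1 − 11826/91596) = 0.03671424
Sum = 0.18516806 → 0.18517.

0.18517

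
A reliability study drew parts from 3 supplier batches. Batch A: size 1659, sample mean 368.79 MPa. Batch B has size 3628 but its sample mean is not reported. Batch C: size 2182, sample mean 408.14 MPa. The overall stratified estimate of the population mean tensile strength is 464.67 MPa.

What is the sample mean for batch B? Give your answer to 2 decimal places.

542.51

Σ Nₕx̄ₕ = N·μ, so 3628·x̄_B = 7469·464.67 − (1659·368.79 + 2182·408.14).
= 3470620.23 − 1502384.09 = 1968236.14.
x̄_B = 1968236.14 / 3628 = 542.5127... → 542.51.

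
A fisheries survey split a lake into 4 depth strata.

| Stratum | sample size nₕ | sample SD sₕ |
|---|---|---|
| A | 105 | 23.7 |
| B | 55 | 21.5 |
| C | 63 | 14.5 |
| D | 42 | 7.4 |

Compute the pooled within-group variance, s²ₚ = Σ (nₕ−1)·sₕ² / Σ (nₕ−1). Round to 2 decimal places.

378.00

Degrees of freedom: 104 + 54 + 62 + 41 = 261.
Σ(nₕ−1)sₕ² = 104·561.69 + 54·462.25 + 62·210.25 + 41·54.76 = 98657.92.
s²ₚ = 98657.92 / 261 = 377.9997... → 378.00.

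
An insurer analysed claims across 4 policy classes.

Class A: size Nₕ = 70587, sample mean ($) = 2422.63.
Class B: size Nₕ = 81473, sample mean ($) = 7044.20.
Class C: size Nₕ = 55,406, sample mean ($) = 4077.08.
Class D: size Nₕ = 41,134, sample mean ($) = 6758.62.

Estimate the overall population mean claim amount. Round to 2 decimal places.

5023.42

N = 248600; weights Wₕ = Nₕ/N = (0.2839, 0.3277, 0.2229, 0.1655).
x̄_st = Σ Wₕ·x̄ₕ = 0.2839·2422.63 + 0.3277·7044.20 + 0.2229·4077.08 + 0.1655·6758.62 ≈ 5023.4194...
→ 5023.42.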